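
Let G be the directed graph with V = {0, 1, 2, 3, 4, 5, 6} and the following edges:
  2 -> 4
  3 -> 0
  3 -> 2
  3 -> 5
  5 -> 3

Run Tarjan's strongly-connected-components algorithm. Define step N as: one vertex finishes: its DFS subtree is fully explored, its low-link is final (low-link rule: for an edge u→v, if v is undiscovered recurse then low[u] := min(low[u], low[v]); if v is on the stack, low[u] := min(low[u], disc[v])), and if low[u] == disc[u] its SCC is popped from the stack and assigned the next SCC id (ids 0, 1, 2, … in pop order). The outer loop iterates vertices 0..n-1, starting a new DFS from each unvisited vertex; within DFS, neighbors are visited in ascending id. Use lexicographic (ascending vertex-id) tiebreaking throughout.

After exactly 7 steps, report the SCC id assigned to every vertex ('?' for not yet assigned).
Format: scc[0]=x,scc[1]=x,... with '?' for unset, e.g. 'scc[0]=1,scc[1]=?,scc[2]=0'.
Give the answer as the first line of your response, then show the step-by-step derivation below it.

scc[0]=0,scc[1]=1,scc[2]=3,scc[3]=4,scc[4]=2,scc[5]=4,scc[6]=5

step 1: low=(low[0]=0,low[1]=?,low[2]=?,low[3]=?,low[4]=?,low[5]=?,low[6]=?); scc=(scc[0]=0,scc[1]=?,scc[2]=?,scc[3]=?,scc[4]=?,scc[5]=?,scc[6]=?)
step 2: low=(low[0]=0,low[1]=1,low[2]=?,low[3]=?,low[4]=?,low[5]=?,low[6]=?); scc=(scc[0]=0,scc[1]=1,scc[2]=?,scc[3]=?,scc[4]=?,scc[5]=?,scc[6]=?)
step 3: low=(low[0]=0,low[1]=1,low[2]=2,low[3]=?,low[4]=3,low[5]=?,low[6]=?); scc=(scc[0]=0,scc[1]=1,scc[2]=?,scc[3]=?,scc[4]=2,scc[5]=?,scc[6]=?)
step 4: low=(low[0]=0,low[1]=1,low[2]=2,low[3]=?,low[4]=3,low[5]=?,low[6]=?); scc=(scc[0]=0,scc[1]=1,scc[2]=3,scc[3]=?,scc[4]=2,scc[5]=?,scc[6]=?)
step 5: low=(low[0]=0,low[1]=1,low[2]=2,low[3]=4,low[4]=3,low[5]=4,low[6]=?); scc=(scc[0]=0,scc[1]=1,scc[2]=3,scc[3]=?,scc[4]=2,scc[5]=?,scc[6]=?)
step 6: low=(low[0]=0,low[1]=1,low[2]=2,low[3]=4,low[4]=3,low[5]=4,low[6]=?); scc=(scc[0]=0,scc[1]=1,scc[2]=3,scc[3]=4,scc[4]=2,scc[5]=4,scc[6]=?)
step 7: low=(low[0]=0,low[1]=1,low[2]=2,low[3]=4,low[4]=3,low[5]=4,low[6]=6); scc=(scc[0]=0,scc[1]=1,scc[2]=3,scc[3]=4,scc[4]=2,scc[5]=4,scc[6]=5)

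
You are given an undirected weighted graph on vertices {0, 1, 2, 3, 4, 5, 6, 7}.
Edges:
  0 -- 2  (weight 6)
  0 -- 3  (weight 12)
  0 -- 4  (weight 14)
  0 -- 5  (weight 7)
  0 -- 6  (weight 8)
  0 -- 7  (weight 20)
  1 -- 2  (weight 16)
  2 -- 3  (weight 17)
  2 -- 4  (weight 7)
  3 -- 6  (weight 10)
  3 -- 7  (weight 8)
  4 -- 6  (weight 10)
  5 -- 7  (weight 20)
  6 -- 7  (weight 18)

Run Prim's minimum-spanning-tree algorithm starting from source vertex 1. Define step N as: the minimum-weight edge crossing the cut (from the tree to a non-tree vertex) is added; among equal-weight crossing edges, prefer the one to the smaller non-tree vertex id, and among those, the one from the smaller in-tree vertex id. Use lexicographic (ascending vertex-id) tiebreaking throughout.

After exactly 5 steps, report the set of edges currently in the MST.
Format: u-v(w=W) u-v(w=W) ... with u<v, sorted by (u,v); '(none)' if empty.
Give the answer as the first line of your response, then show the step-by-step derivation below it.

0-2(w=6) 0-5(w=7) 0-6(w=8) 1-2(w=16) 2-4(w=7)

step 1: add edge 1-2 (w=16); MST = {1-2(w=16)}
step 2: add edge 0-2 (w=6); MST = {0-2(w=6) 1-2(w=16)}
step 3: add edge 2-4 (w=7); MST = {0-2(w=6) 1-2(w=16) 2-4(w=7)}
step 4: add edge 0-5 (w=7); MST = {0-2(w=6) 0-5(w=7) 1-2(w=16) 2-4(w=7)}
step 5: add edge 0-6 (w=8); MST = {0-2(w=6) 0-5(w=7) 0-6(w=8) 1-2(w=16) 2-4(w=7)}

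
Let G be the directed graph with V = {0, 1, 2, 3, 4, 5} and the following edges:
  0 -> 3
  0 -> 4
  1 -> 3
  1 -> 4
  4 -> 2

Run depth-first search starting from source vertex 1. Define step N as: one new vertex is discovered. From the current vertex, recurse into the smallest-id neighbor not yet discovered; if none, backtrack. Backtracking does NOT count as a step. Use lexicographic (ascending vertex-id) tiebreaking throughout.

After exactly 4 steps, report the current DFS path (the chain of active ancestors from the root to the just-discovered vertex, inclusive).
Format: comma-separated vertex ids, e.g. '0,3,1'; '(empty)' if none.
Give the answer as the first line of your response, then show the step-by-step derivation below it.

1,4,2

step 1: discover 1; path=1; order=1
step 2: discover 3; path=1>3; order=1,3
step 3: discover 4; path=1>4; order=1,3,4
step 4: discover 2; path=1>4>2; order=1,3,4,2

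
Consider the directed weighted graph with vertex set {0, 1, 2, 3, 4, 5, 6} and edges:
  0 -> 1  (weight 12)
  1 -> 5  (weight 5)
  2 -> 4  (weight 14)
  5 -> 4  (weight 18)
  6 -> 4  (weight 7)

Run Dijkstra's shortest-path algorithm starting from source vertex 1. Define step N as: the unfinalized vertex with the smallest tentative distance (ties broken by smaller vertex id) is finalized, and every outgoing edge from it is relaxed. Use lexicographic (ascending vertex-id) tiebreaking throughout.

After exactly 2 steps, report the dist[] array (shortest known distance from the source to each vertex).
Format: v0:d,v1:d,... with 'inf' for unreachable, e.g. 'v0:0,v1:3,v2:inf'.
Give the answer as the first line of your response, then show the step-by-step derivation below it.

v0:inf,v1:0,v2:inf,v3:inf,v4:23,v5:5,v6:inf

step 1: dist = v0:inf,v1:0,v2:inf,v3:inf,v4:inf,v5:5,v6:inf
step 2: dist = v0:inf,v1:0,v2:inf,v3:inf,v4:23,v5:5,v6:inf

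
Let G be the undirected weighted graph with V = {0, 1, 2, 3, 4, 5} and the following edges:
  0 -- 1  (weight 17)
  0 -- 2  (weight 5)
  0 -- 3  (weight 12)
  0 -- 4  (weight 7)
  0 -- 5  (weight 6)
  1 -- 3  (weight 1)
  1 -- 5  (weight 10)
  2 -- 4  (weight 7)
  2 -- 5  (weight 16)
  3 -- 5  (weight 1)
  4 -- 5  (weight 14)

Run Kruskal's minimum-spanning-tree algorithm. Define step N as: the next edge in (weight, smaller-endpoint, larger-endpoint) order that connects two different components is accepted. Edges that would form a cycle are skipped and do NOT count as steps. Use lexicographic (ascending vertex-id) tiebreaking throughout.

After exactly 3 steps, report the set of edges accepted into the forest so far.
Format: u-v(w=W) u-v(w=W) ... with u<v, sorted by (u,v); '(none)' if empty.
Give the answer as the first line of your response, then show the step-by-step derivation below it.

0-2(w=5) 1-3(w=1) 3-5(w=1)

step 1: add edge 1-3 (w=1); MST = {1-3(w=1)}
step 2: add edge 3-5 (w=1); MST = {1-3(w=1) 3-5(w=1)}
step 3: add edge 0-2 (w=5); MST = {0-2(w=5) 1-3(w=1) 3-5(w=1)}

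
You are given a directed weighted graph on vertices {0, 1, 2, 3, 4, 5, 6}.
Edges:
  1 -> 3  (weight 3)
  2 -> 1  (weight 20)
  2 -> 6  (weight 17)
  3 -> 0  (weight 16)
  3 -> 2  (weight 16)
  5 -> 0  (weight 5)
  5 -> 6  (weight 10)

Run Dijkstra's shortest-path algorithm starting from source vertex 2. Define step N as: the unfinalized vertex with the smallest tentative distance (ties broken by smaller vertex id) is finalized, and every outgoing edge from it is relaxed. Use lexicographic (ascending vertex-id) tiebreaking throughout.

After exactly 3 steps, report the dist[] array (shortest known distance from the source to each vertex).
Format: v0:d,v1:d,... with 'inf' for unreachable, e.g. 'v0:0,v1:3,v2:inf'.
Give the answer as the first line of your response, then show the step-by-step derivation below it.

v0:inf,v1:20,v2:0,v3:23,v4:inf,v5:inf,v6:17

step 1: dist = v0:inf,v1:20,v2:0,v3:inf,v4:inf,v5:inf,v6:17
step 2: dist = v0:inf,v1:20,v2:0,v3:inf,v4:inf,v5:inf,v6:17
step 3: dist = v0:inf,v1:20,v2:0,v3:23,v4:inf,v5:inf,v6:17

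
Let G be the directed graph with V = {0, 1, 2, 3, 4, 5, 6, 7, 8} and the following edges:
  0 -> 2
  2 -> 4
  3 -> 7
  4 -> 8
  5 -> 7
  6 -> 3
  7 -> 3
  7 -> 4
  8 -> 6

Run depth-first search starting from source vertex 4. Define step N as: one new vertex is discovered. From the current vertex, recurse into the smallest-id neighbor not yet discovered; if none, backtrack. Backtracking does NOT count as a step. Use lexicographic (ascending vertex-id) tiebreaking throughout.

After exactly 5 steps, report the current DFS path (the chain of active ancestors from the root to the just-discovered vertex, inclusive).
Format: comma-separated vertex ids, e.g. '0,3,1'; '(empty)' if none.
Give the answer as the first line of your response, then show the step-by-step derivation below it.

4,8,6,3,7

step 1: discover 4; path=4; order=4
step 2: discover 8; path=4>8; order=4,8
step 3: discover 6; path=4>8>6; order=4,8,6
step 4: discover 3; path=4>8>6>3; order=4,8,6,3
step 5: discover 7; path=4>8>6>3>7; order=4,8,6,3,7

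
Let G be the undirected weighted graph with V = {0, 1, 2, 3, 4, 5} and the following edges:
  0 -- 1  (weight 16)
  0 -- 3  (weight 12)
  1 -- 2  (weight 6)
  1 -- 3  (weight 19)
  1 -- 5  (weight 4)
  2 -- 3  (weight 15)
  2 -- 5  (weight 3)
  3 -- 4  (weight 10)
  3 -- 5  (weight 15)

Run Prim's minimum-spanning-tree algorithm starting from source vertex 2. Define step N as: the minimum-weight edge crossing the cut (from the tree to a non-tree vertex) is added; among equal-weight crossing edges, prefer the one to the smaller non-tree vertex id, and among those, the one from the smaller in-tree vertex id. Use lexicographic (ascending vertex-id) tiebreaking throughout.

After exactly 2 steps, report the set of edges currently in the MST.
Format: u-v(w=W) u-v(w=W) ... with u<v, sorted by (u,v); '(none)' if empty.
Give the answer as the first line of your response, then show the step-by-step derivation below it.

1-5(w=4) 2-5(w=3)

step 1: add edge 2-5 (w=3); MST = {2-5(w=3)}
step 2: add edge 1-5 (w=4); MST = {1-5(w=4) 2-5(w=3)}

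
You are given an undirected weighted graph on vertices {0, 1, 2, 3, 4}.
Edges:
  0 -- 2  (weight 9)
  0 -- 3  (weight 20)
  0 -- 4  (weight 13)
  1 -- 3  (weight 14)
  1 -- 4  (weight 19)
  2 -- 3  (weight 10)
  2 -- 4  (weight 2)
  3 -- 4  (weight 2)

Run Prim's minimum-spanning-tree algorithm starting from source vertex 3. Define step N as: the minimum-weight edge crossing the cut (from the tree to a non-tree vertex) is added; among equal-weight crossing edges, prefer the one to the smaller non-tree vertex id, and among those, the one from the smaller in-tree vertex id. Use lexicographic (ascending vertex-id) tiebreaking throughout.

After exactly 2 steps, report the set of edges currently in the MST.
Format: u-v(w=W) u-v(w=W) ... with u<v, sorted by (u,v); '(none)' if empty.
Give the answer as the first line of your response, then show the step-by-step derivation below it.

2-4(w=2) 3-4(w=2)

step 1: add edge 3-4 (w=2); MST = {3-4(w=2)}
step 2: add edge 2-4 (w=2); MST = {2-4(w=2) 3-4(w=2)}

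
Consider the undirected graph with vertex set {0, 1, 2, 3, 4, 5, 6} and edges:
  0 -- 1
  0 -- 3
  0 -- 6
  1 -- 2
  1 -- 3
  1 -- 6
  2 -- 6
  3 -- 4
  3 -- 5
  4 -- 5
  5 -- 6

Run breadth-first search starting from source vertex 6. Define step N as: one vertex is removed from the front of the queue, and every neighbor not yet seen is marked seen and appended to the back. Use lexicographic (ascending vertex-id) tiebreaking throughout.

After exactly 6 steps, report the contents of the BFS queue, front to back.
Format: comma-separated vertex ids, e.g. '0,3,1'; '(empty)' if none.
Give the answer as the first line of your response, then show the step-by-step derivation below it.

4

step 1: dequeue 6; queue=[0,1,2,5]; order=6
step 2: dequeue 0; queue=[1,2,5,3]; order=6,0
step 3: dequeue 1; queue=[2,5,3]; order=6,0,1
step 4: dequeue 2; queue=[5,3]; order=6,0,1,2
step 5: dequeue 5; queue=[3,4]; order=6,0,1,2,5
step 6: dequeue 3; queue=[4]; order=6,0,1,2,5,3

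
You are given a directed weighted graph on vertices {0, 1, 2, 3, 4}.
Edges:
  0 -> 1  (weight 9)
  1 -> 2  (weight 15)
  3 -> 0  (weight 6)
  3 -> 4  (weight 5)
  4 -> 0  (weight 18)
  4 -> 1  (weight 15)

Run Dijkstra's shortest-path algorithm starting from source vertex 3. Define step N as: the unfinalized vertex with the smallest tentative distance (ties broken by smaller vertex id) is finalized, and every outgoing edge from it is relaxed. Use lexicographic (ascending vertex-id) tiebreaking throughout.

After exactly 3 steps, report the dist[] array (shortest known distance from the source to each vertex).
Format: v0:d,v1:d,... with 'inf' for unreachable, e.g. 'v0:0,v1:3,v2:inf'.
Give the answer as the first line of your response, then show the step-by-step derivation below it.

v0:6,v1:15,v2:inf,v3:0,v4:5

step 1: dist = v0:6,v1:inf,v2:inf,v3:0,v4:5
step 2: dist = v0:6,v1:20,v2:inf,v3:0,v4:5
step 3: dist = v0:6,v1:15,v2:inf,v3:0,v4:5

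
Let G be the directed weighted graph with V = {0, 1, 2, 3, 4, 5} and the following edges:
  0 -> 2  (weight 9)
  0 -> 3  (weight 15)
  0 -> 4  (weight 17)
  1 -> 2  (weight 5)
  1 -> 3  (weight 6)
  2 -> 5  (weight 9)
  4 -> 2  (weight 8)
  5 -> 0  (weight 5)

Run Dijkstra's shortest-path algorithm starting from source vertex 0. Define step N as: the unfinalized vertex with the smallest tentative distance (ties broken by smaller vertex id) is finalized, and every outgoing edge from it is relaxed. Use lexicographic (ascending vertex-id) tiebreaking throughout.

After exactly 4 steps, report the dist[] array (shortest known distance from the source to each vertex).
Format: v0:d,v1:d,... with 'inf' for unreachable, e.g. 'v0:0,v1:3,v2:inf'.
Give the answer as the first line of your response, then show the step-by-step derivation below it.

v0:0,v1:inf,v2:9,v3:15,v4:17,v5:18

step 1: dist = v0:0,v1:inf,v2:9,v3:15,v4:17,v5:inf
step 2: dist = v0:0,v1:inf,v2:9,v3:15,v4:17,v5:18
step 3: dist = v0:0,v1:inf,v2:9,v3:15,v4:17,v5:18
step 4: dist = v0:0,v1:inf,v2:9,v3:15,v4:17,v5:18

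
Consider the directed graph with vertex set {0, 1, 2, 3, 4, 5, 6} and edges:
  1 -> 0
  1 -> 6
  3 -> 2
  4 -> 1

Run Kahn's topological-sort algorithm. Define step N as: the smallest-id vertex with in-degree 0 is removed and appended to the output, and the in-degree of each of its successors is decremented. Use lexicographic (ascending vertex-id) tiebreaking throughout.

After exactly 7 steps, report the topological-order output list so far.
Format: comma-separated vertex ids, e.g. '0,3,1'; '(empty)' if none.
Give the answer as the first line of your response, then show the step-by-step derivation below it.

3,2,4,1,0,5,6

step 1: output 3; order=[3]; indeg=(1,1,0,0,0,0,1)
step 2: output 2; order=[3,2]; indeg=(1,1,0,0,0,0,1)
step 3: output 4; order=[3,2,4]; indeg=(1,0,0,0,0,0,1)
step 4: output 1; order=[3,2,4,1]; indeg=(0,0,0,0,0,0,0)
step 5: output 0; order=[3,2,4,1,0]; indeg=(0,0,0,0,0,0,0)
step 6: output 5; order=[3,2,4,1,0,5]; indeg=(0,0,0,0,0,0,0)
step 7: output 6; order=[3,2,4,1,0,5,6]; indeg=(0,0,0,0,0,0,0)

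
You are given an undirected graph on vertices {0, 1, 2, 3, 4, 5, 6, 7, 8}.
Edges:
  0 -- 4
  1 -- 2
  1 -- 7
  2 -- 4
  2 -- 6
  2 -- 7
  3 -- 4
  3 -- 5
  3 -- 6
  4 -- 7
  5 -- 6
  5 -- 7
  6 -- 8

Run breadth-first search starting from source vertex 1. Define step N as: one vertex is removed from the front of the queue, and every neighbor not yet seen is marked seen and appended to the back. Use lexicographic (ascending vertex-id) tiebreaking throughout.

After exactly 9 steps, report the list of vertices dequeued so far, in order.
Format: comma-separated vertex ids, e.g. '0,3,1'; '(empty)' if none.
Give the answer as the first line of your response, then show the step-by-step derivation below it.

1,2,7,4,6,5,0,3,8

step 1: dequeue 1; queue=[2,7]; order=1
step 2: dequeue 2; queue=[7,4,6]; order=1,2
step 3: dequeue 7; queue=[4,6,5]; order=1,2,7
step 4: dequeue 4; queue=[6,5,0,3]; order=1,2,7,4
step 5: dequeue 6; queue=[5,0,3,8]; order=1,2,7,4,6
step 6: dequeue 5; queue=[0,3,8]; order=1,2,7,4,6,5
step 7: dequeue 0; queue=[3,8]; order=1,2,7,4,6,5,0
step 8: dequeue 3; queue=[8]; order=1,2,7,4,6,5,0,3
step 9: dequeue 8; queue=[(empty)]; order=1,2,7,4,6,5,0,3,8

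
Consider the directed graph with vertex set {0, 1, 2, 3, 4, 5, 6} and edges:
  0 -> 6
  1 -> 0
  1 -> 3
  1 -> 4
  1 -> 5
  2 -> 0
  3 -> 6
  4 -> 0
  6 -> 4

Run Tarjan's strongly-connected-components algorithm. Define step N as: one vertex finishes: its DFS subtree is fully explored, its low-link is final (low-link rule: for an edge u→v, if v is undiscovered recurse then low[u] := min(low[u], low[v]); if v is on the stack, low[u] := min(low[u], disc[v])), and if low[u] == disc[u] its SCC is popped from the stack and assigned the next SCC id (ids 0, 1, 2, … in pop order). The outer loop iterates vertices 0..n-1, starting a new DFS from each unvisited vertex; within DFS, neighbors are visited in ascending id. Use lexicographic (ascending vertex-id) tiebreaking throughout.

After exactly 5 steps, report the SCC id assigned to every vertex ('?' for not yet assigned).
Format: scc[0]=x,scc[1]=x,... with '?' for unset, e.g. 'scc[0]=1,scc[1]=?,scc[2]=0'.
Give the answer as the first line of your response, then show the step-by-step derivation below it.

scc[0]=0,scc[1]=?,scc[2]=?,scc[3]=1,scc[4]=0,scc[5]=2,scc[6]=0

step 1: low=(low[0]=0,low[1]=?,low[2]=?,low[3]=?,low[4]=0,low[5]=?,low[6]=1); scc=(scc[0]=?,scc[1]=?,scc[2]=?,scc[3]=?,scc[4]=?,scc[5]=?,scc[6]=?)
step 2: low=(low[0]=0,low[1]=?,low[2]=?,low[3]=?,low[4]=0,low[5]=?,low[6]=0); scc=(scc[0]=?,scc[1]=?,scc[2]=?,scc[3]=?,scc[4]=?,scc[5]=?,scc[6]=?)
step 3: low=(low[0]=0,low[1]=?,low[2]=?,low[3]=?,low[4]=0,low[5]=?,low[6]=0); scc=(scc[0]=0,scc[1]=?,scc[2]=?,scc[3]=?,scc[4]=0,scc[5]=?,scc[6]=0)
step 4: low=(low[0]=0,low[1]=3,low[2]=?,low[3]=4,low[4]=0,low[5]=?,low[6]=0); scc=(scc[0]=0,scc[1]=?,scc[2]=?,scc[3]=1,scc[4]=0,scc[5]=?,scc[6]=0)
step 5: low=(low[0]=0,low[1]=3,low[2]=?,low[3]=4,low[4]=0,low[5]=5,low[6]=0); scc=(scc[0]=0,scc[1]=?,scc[2]=?,scc[3]=1,scc[4]=0,scc[5]=2,scc[6]=0)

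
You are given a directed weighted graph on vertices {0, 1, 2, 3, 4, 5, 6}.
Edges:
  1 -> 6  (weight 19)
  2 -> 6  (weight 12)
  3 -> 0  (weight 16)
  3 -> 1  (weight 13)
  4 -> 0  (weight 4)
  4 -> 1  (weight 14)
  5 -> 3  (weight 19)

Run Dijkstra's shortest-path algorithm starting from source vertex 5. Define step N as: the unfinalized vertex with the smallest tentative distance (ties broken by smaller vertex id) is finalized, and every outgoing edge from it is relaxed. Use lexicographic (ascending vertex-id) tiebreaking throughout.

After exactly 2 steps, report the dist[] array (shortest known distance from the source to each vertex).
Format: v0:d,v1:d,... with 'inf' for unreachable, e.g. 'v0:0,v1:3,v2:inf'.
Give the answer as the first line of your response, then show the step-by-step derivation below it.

v0:35,v1:32,v2:inf,v3:19,v4:inf,v5:0,v6:inf

step 1: dist = v0:inf,v1:inf,v2:inf,v3:19,v4:inf,v5:0,v6:inf
step 2: dist = v0:35,v1:32,v2:inf,v3:19,v4:inf,v5:0,v6:inf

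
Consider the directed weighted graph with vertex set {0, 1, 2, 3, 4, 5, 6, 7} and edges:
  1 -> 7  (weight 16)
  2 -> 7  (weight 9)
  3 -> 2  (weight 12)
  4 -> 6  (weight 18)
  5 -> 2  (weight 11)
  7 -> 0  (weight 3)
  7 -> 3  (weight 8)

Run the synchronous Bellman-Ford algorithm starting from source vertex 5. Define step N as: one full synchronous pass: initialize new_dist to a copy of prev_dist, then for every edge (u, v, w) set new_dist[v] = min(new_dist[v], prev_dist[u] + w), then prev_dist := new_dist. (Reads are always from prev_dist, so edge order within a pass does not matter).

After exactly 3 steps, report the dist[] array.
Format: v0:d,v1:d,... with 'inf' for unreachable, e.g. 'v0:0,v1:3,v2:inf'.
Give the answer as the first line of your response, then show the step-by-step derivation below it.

v0:23,v1:inf,v2:11,v3:28,v4:inf,v5:0,v6:inf,v7:20

step 1: dist = v0:inf,v1:inf,v2:11,v3:inf,v4:inf,v5:0,v6:inf,v7:inf
step 2: dist = v0:inf,v1:inf,v2:11,v3:inf,v4:inf,v5:0,v6:inf,v7:20
step 3: dist = v0:23,v1:inf,v2:11,v3:28,v4:inf,v5:0,v6:inf,v7:20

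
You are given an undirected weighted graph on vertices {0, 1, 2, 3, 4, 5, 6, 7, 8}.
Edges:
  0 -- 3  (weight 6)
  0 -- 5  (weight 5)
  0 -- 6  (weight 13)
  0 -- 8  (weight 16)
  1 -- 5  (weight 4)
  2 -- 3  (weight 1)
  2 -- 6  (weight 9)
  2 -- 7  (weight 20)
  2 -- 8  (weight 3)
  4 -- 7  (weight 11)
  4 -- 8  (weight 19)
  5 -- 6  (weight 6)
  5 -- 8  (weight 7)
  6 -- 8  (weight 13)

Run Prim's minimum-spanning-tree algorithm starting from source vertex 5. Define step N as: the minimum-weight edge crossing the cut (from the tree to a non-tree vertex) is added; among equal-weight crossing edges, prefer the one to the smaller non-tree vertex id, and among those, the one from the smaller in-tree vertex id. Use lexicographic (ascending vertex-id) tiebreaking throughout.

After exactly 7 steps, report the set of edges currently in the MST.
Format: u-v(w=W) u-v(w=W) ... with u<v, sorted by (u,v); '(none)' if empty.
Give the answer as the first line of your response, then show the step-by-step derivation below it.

0-3(w=6) 0-5(w=5) 1-5(w=4) 2-3(w=1) 2-8(w=3) 4-8(w=19) 5-6(w=6)

step 1: add edge 1-5 (w=4); MST = {1-5(w=4)}
step 2: add edge 0-5 (w=5); MST = {0-5(w=5) 1-5(w=4)}
step 3: add edge 0-3 (w=6); MST = {0-3(w=6) 0-5(w=5) 1-5(w=4)}
step 4: add edge 2-3 (w=1); MST = {0-3(w=6) 0-5(w=5) 1-5(w=4) 2-3(w=1)}
step 5: add edge 2-8 (w=3); MST = {0-3(w=6) 0-5(w=5) 1-5(w=4) 2-3(w=1) 2-8(w=3)}
step 6: add edge 5-6 (w=6); MST = {0-3(w=6) 0-5(w=5) 1-5(w=4) 2-3(w=1) 2-8(w=3) 5-6(w=6)}
step 7: add edge 4-8 (w=19); MST = {0-3(w=6) 0-5(w=5) 1-5(w=4) 2-3(w=1) 2-8(w=3) 4-8(w=19) 5-6(w=6)}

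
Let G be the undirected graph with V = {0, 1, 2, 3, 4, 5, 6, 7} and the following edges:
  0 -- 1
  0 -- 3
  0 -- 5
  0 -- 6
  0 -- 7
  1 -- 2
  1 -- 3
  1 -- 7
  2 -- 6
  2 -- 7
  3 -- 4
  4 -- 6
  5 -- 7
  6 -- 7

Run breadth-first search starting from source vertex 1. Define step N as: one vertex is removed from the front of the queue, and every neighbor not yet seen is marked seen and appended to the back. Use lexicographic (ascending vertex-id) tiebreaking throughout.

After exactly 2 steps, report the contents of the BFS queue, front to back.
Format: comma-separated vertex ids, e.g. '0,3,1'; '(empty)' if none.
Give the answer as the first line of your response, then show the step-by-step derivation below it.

2,3,7,5,6

step 1: dequeue 1; queue=[0,2,3,7]; order=1
step 2: dequeue 0; queue=[2,3,7,5,6]; order=1,0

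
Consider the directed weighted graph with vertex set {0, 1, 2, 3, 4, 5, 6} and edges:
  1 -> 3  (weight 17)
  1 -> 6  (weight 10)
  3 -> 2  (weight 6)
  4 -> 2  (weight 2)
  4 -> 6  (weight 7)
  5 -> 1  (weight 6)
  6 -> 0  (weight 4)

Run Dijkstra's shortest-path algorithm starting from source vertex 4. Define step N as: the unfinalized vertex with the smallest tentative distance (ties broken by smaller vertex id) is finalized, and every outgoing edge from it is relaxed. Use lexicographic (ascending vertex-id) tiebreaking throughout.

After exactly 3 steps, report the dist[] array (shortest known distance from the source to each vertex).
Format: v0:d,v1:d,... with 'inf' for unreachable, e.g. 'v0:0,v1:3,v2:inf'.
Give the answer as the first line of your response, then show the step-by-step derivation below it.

v0:11,v1:inf,v2:2,v3:inf,v4:0,v5:inf,v6:7

step 1: dist = v0:inf,v1:inf,v2:2,v3:inf,v4:0,v5:inf,v6:7
step 2: dist = v0:inf,v1:inf,v2:2,v3:inf,v4:0,v5:inf,v6:7
step 3: dist = v0:11,v1:inf,v2:2,v3:inf,v4:0,v5:inf,v6:7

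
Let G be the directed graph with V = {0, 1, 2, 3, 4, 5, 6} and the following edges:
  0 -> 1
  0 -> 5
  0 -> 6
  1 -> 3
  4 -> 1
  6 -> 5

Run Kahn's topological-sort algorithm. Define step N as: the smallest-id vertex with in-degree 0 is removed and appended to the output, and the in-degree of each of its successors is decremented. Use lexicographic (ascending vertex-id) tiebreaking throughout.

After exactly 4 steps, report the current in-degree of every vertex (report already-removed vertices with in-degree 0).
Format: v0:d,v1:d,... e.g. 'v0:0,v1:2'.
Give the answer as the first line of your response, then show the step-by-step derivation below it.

v0:0,v1:0,v2:0,v3:0,v4:0,v5:1,v6:0

step 1: output 0; order=[0]; indeg=(0,1,0,1,0,1,0)
step 2: output 2; order=[0,2]; indeg=(0,1,0,1,0,1,0)
step 3: output 4; order=[0,2,4]; indeg=(0,0,0,1,0,1,0)
step 4: output 1; order=[0,2,4,1]; indeg=(0,0,0,0,0,1,0)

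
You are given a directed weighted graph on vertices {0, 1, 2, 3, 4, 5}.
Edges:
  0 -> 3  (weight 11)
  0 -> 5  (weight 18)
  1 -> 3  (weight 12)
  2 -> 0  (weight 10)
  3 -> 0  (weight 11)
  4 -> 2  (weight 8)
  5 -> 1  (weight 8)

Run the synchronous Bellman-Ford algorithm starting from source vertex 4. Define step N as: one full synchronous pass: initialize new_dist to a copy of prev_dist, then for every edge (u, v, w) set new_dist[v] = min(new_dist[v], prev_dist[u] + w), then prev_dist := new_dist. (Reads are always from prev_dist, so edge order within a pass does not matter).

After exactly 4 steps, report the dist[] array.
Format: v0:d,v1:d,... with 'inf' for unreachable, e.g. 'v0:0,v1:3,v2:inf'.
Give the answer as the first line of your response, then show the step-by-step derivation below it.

v0:18,v1:44,v2:8,v3:29,v4:0,v5:36

step 1: dist = v0:inf,v1:inf,v2:8,v3:inf,v4:0,v5:inf
step 2: dist = v0:18,v1:inf,v2:8,v3:inf,v4:0,v5:inf
step 3: dist = v0:18,v1:inf,v2:8,v3:29,v4:0,v5:36
step 4: dist = v0:18,v1:44,v2:8,v3:29,v4:0,v5:36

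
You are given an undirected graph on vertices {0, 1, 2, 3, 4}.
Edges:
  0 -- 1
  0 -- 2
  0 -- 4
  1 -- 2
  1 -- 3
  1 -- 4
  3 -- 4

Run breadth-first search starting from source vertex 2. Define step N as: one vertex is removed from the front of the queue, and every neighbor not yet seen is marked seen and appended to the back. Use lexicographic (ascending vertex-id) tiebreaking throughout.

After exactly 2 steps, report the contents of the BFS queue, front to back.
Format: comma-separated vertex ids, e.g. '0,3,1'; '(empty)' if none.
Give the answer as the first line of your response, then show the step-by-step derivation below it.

1,4

step 1: dequeue 2; queue=[0,1]; order=2
step 2: dequeue 0; queue=[1,4]; order=2,0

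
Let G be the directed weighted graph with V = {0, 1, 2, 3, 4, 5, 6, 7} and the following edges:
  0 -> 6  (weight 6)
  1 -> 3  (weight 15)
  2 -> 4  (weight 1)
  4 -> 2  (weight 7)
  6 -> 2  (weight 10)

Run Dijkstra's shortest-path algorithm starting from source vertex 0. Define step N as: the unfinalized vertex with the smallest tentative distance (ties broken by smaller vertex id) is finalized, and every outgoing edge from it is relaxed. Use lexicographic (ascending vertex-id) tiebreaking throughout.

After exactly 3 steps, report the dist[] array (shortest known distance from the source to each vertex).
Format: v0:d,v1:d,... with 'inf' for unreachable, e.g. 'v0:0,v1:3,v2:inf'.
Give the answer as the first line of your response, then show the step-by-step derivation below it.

v0:0,v1:inf,v2:16,v3:inf,v4:17,v5:inf,v6:6,v7:inf

step 1: dist = v0:0,v1:inf,v2:inf,v3:inf,v4:inf,v5:inf,v6:6,v7:inf
step 2: dist = v0:0,v1:inf,v2:16,v3:inf,v4:inf,v5:inf,v6:6,v7:inf
step 3: dist = v0:0,v1:inf,v2:16,v3:inf,v4:17,v5:inf,v6:6,v7:inf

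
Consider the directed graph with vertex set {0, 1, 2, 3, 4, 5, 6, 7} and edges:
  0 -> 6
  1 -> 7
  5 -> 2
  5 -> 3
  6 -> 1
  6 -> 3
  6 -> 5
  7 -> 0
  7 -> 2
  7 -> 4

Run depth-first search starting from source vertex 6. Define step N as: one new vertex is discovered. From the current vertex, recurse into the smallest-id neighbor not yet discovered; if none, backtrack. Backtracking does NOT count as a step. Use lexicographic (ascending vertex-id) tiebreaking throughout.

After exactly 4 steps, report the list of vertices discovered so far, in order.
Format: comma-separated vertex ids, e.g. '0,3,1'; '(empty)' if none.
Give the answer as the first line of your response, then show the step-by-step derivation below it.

6,1,7,0

step 1: discover 6; path=6; order=6
step 2: discover 1; path=6>1; order=6,1
step 3: discover 7; path=6>1>7; order=6,1,7
step 4: discover 0; path=6>1>7>0; order=6,1,7,0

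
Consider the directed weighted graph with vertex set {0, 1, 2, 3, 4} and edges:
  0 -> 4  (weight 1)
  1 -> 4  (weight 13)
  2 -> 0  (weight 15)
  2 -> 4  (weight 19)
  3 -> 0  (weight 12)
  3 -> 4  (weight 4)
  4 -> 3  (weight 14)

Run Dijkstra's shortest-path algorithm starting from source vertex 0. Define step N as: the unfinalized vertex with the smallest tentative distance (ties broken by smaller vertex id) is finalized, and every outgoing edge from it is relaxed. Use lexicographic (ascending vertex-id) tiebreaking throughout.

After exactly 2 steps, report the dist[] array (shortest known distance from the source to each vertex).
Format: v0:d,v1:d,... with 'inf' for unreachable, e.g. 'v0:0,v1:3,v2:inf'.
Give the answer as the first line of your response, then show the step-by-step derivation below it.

v0:0,v1:inf,v2:inf,v3:15,v4:1

step 1: dist = v0:0,v1:inf,v2:inf,v3:inf,v4:1
step 2: dist = v0:0,v1:inf,v2:inf,v3:15,v4:1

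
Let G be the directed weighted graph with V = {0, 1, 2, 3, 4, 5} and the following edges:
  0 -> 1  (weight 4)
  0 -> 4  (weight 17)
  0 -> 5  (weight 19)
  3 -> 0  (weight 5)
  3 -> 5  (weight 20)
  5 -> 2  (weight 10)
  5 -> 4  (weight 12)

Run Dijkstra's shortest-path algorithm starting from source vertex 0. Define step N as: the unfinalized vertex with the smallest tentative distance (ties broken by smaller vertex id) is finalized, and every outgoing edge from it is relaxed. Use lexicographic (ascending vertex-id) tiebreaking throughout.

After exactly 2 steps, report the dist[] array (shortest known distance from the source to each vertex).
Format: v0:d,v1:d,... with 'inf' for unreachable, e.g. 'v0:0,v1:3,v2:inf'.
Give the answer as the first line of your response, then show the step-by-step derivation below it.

v0:0,v1:4,v2:inf,v3:inf,v4:17,v5:19

step 1: dist = v0:0,v1:4,v2:inf,v3:inf,v4:17,v5:19
step 2: dist = v0:0,v1:4,v2:inf,v3:inf,v4:17,v5:19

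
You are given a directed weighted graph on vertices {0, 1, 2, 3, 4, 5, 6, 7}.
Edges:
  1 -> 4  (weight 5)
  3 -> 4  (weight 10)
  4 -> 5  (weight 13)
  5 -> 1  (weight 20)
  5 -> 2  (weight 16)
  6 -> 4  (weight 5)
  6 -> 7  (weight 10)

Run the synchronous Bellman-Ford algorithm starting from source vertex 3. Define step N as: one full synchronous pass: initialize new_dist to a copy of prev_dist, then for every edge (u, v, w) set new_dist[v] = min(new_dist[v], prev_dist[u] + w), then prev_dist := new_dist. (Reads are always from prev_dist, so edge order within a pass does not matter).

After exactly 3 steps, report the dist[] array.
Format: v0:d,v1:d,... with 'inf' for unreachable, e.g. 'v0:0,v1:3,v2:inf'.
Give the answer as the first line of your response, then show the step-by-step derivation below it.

v0:inf,v1:43,v2:39,v3:0,v4:10,v5:23,v6:inf,v7:inf

step 1: dist = v0:inf,v1:inf,v2:inf,v3:0,v4:10,v5:inf,v6:inf,v7:inf
step 2: dist = v0:inf,v1:inf,v2:inf,v3:0,v4:10,v5:23,v6:inf,v7:inf
step 3: dist = v0:inf,v1:43,v2:39,v3:0,v4:10,v5:23,v6:inf,v7:inf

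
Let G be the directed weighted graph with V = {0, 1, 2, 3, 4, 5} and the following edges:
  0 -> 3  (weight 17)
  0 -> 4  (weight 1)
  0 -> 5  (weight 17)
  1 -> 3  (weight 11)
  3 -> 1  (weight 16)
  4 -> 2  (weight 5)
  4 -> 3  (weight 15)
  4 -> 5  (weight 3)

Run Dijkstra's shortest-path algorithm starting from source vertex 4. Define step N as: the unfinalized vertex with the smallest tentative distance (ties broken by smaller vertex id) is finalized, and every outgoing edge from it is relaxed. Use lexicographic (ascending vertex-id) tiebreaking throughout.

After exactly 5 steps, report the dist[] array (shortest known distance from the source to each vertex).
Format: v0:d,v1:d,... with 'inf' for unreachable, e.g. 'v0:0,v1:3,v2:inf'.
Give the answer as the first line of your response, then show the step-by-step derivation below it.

v0:inf,v1:31,v2:5,v3:15,v4:0,v5:3

step 1: dist = v0:inf,v1:inf,v2:5,v3:15,v4:0,v5:3
step 2: dist = v0:inf,v1:inf,v2:5,v3:15,v4:0,v5:3
step 3: dist = v0:inf,v1:inf,v2:5,v3:15,v4:0,v5:3
step 4: dist = v0:inf,v1:31,v2:5,v3:15,v4:0,v5:3
step 5: dist = v0:inf,v1:31,v2:5,v3:15,v4:0,v5:3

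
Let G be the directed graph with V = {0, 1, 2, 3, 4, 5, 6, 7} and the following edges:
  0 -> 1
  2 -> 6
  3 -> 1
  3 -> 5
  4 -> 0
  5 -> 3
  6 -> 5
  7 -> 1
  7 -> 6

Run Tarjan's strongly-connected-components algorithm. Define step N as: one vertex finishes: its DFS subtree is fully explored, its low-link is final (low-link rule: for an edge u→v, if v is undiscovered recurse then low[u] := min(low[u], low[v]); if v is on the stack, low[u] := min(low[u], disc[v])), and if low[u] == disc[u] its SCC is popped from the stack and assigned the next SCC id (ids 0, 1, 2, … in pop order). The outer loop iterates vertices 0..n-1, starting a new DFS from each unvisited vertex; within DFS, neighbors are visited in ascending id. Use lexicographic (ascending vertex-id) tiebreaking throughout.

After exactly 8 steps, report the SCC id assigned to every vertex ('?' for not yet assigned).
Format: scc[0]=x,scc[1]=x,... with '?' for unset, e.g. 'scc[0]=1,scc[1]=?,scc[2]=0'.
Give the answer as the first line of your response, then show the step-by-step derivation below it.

scc[0]=1,scc[1]=0,scc[2]=4,scc[3]=2,scc[4]=5,scc[5]=2,scc[6]=3,scc[7]=6

step 1: low=(low[0]=0,low[1]=1,low[2]=?,low[3]=?,low[4]=?,low[5]=?,low[6]=?,low[7]=?); scc=(scc[0]=?,scc[1]=0,scc[2]=?,scc[3]=?,scc[4]=?,scc[5]=?,scc[6]=?,scc[7]=?)
step 2: low=(low[0]=0,low[1]=1,low[2]=?,low[3]=?,low[4]=?,low[5]=?,low[6]=?,low[7]=?); scc=(scc[0]=1,scc[1]=0,scc[2]=?,scc[3]=?,scc[4]=?,scc[5]=?,scc[6]=?,scc[7]=?)
step 3: low=(low[0]=0,low[1]=1,low[2]=2,low[3]=4,low[4]=?,low[5]=4,low[6]=3,low[7]=?); scc=(scc[0]=1,scc[1]=0,scc[2]=?,scc[3]=?,scc[4]=?,scc[5]=?,scc[6]=?,scc[7]=?)
step 4: low=(low[0]=0,low[1]=1,low[2]=2,low[3]=4,low[4]=?,low[5]=4,low[6]=3,low[7]=?); scc=(scc[0]=1,scc[1]=0,scc[2]=?,scc[3]=2,scc[4]=?,scc[5]=2,scc[6]=?,scc[7]=?)
step 5: low=(low[0]=0,low[1]=1,low[2]=2,low[3]=4,low[4]=?,low[5]=4,low[6]=3,low[7]=?); scc=(scc[0]=1,scc[1]=0,scc[2]=?,scc[3]=2,scc[4]=?,scc[5]=2,scc[6]=3,scc[7]=?)
step 6: low=(low[0]=0,low[1]=1,low[2]=2,low[3]=4,low[4]=?,low[5]=4,low[6]=3,low[7]=?); scc=(scc[0]=1,scc[1]=0,scc[2]=4,scc[3]=2,scc[4]=?,scc[5]=2,scc[6]=3,scc[7]=?)
step 7: low=(low[0]=0,low[1]=1,low[2]=2,low[3]=4,low[4]=6,low[5]=4,low[6]=3,low[7]=?); scc=(scc[0]=1,scc[1]=0,scc[2]=4,scc[3]=2,scc[4]=5,scc[5]=2,scc[6]=3,scc[7]=?)
step 8: low=(low[0]=0,low[1]=1,low[2]=2,low[3]=4,low[4]=6,low[5]=4,low[6]=3,low[7]=7); scc=(scc[0]=1,scc[1]=0,scc[2]=4,scc[3]=2,scc[4]=5,scc[5]=2,scc[6]=3,scc[7]=6)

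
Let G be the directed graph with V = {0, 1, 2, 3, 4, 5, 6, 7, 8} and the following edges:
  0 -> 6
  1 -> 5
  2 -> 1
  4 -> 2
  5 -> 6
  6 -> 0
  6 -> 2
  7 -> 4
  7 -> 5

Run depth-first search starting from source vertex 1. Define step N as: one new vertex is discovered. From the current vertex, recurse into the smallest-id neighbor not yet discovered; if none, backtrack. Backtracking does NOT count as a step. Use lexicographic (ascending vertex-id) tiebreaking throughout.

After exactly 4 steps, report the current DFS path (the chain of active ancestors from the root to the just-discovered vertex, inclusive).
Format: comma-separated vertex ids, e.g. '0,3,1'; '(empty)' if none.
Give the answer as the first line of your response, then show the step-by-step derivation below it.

1,5,6,0

step 1: discover 1; path=1; order=1
step 2: discover 5; path=1>5; order=1,5
step 3: discover 6; path=1>5>6; order=1,5,6
step 4: discover 0; path=1>5>6>0; order=1,5,6,0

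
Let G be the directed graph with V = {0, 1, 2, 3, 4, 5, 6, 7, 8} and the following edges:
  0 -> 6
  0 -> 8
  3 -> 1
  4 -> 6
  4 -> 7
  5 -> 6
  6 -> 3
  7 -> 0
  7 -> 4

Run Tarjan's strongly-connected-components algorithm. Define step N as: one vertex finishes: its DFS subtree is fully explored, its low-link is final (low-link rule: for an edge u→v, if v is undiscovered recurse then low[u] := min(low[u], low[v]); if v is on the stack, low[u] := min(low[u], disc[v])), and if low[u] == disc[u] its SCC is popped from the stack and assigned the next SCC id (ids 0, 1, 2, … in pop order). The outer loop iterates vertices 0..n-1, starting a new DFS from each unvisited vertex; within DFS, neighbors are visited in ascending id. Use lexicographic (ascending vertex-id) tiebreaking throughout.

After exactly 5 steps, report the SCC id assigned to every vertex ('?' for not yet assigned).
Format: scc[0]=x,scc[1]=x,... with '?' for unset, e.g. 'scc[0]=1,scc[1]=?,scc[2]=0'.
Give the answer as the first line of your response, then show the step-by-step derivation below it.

scc[0]=4,scc[1]=0,scc[2]=?,scc[3]=1,scc[4]=?,scc[5]=?,scc[6]=2,scc[7]=?,scc[8]=3

step 1: low=(low[0]=0,low[1]=3,low[2]=?,low[3]=2,low[4]=?,low[5]=?,low[6]=1,low[7]=?,low[8]=?); scc=(scc[0]=?,scc[1]=0,scc[2]=?,scc[3]=?,scc[4]=?,scc[5]=?,scc[6]=?,scc[7]=?,scc[8]=?)
step 2: low=(low[0]=0,low[1]=3,low[2]=?,low[3]=2,low[4]=?,low[5]=?,low[6]=1,low[7]=?,low[8]=?); scc=(scc[0]=?,scc[1]=0,scc[2]=?,scc[3]=1,scc[4]=?,scc[5]=?,scc[6]=?,scc[7]=?,scc[8]=?)
step 3: low=(low[0]=0,low[1]=3,low[2]=?,low[3]=2,low[4]=?,low[5]=?,low[6]=1,low[7]=?,low[8]=?); scc=(scc[0]=?,scc[1]=0,scc[2]=?,scc[3]=1,scc[4]=?,scc[5]=?,scc[6]=2,scc[7]=?,scc[8]=?)
step 4: low=(low[0]=0,low[1]=3,low[2]=?,low[3]=2,low[4]=?,low[5]=?,low[6]=1,low[7]=?,low[8]=4); scc=(scc[0]=?,scc[1]=0,scc[2]=?,scc[3]=1,scc[4]=?,scc[5]=?,scc[6]=2,scc[7]=?,scc[8]=3)
step 5: low=(low[0]=0,low[1]=3,low[2]=?,low[3]=2,low[4]=?,low[5]=?,low[6]=1,low[7]=?,low[8]=4); scc=(scc[0]=4,scc[1]=0,scc[2]=?,scc[3]=1,scc[4]=?,scc[5]=?,scc[6]=2,scc[7]=?,scc[8]=3)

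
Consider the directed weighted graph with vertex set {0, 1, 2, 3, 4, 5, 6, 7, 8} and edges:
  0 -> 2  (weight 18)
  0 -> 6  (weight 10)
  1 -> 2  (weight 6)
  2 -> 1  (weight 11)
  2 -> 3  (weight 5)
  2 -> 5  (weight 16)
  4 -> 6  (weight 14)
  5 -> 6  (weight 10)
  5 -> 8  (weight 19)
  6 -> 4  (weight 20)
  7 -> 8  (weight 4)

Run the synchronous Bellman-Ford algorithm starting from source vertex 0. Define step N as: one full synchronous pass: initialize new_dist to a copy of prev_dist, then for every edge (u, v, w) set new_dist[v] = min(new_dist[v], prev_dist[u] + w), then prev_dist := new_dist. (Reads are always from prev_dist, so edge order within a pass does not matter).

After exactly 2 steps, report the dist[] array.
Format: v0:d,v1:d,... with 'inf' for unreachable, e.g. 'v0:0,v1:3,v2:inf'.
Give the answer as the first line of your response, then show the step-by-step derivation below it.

v0:0,v1:29,v2:18,v3:23,v4:30,v5:34,v6:10,v7:inf,v8:inf

step 1: dist = v0:0,v1:inf,v2:18,v3:inf,v4:inf,v5:inf,v6:10,v7:inf,v8:inf
step 2: dist = v0:0,v1:29,v2:18,v3:23,v4:30,v5:34,v6:10,v7:inf,v8:inf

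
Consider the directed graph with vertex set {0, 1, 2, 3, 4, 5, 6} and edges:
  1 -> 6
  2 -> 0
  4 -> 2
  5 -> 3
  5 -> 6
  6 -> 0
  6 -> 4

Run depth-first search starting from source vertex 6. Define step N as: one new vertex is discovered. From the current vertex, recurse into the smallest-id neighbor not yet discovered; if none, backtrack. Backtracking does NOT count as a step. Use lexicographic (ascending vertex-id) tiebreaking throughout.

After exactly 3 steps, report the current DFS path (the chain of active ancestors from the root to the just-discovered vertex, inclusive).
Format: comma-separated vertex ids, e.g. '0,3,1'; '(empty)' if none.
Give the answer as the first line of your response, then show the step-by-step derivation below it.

6,4

step 1: discover 6; path=6; order=6
step 2: discover 0; path=6>0; order=6,0
step 3: discover 4; path=6>4; order=6,0,4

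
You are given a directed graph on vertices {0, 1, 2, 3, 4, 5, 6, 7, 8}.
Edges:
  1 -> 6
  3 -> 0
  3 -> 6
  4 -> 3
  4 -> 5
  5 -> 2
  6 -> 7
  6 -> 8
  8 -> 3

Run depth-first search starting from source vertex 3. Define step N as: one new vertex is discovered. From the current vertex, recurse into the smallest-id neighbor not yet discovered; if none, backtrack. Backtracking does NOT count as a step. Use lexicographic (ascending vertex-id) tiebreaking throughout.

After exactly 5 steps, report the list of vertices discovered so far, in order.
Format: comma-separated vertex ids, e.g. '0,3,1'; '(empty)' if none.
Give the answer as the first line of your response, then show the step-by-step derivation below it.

3,0,6,7,8

step 1: discover 3; path=3; order=3
step 2: discover 0; path=3>0; order=3,0
step 3: discover 6; path=3>6; order=3,0,6
step 4: discover 7; path=3>6>7; order=3,0,6,7
step 5: discover 8; path=3>6>8; order=3,0,6,7,8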